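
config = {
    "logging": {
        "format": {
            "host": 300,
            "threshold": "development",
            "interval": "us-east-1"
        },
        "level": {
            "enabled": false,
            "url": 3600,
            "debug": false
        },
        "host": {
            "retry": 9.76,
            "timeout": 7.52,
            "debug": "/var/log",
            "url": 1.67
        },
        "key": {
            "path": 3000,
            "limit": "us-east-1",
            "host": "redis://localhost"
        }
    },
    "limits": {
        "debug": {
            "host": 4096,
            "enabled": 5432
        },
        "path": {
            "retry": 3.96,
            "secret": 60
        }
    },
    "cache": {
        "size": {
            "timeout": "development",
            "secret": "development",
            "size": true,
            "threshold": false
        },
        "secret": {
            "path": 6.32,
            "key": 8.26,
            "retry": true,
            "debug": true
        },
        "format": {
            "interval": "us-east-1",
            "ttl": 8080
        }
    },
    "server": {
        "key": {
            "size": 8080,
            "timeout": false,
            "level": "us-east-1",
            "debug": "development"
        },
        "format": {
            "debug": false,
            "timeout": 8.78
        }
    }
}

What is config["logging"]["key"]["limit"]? "us-east-1"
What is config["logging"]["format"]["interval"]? "us-east-1"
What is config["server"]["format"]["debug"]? False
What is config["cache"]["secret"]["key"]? 8.26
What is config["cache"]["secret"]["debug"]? True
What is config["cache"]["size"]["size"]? True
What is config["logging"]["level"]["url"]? 3600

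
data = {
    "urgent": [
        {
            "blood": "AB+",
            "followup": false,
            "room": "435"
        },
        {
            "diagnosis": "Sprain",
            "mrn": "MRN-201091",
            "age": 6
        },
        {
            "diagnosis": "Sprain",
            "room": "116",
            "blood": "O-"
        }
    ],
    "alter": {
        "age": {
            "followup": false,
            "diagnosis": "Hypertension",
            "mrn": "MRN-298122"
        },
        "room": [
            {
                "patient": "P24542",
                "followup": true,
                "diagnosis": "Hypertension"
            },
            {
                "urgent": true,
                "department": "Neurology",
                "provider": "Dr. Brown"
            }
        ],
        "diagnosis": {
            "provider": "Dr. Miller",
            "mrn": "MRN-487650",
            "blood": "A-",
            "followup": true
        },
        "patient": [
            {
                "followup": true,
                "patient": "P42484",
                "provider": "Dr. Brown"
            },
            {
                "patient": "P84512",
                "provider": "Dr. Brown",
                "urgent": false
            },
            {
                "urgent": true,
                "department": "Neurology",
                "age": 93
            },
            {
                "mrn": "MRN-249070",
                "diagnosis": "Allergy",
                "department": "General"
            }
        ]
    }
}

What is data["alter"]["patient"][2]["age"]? 93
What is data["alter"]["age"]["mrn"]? "MRN-298122"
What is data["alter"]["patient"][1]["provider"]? "Dr. Brown"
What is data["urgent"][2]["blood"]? "O-"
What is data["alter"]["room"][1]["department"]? "Neurology"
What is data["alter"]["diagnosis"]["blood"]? "A-"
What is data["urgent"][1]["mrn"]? "MRN-201091"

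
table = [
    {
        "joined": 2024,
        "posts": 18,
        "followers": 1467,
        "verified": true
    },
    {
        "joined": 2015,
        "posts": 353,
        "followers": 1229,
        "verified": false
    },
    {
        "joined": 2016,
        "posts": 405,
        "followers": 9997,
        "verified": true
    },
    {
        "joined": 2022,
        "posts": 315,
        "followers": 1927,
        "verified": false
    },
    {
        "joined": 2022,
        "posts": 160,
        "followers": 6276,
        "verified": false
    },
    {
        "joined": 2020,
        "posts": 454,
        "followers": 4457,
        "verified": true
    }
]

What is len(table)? 6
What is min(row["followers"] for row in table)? 1229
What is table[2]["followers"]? 9997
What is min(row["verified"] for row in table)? False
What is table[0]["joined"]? 2024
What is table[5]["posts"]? 454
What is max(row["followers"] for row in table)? 9997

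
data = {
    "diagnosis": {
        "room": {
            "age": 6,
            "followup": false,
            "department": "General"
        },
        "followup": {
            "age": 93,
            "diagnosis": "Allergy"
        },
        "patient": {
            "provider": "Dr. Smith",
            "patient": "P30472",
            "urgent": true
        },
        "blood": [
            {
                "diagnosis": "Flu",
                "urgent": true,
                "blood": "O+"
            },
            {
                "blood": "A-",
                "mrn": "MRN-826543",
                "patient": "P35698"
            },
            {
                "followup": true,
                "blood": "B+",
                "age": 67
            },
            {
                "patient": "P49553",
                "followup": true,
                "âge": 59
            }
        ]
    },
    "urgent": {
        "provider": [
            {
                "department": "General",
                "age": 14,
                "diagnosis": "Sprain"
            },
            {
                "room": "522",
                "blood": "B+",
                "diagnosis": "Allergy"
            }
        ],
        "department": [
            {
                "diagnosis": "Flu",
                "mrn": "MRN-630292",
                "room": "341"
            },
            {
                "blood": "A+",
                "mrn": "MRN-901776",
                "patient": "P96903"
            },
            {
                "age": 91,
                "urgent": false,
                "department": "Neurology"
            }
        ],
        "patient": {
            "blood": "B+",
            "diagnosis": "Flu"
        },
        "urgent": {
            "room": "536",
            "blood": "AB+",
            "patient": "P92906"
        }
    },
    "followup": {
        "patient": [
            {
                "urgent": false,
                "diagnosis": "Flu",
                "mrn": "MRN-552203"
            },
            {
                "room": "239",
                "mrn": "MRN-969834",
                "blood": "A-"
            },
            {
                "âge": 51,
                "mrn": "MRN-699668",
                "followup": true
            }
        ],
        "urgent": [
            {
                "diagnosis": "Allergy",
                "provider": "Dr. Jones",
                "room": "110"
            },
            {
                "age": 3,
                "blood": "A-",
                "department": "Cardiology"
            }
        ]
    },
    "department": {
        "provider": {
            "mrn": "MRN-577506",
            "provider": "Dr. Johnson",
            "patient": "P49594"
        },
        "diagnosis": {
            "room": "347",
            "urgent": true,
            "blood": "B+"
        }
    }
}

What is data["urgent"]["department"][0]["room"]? "341"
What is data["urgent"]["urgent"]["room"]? "536"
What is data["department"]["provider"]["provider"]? "Dr. Johnson"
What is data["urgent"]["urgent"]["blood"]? "AB+"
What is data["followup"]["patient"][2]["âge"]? 51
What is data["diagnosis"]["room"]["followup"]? False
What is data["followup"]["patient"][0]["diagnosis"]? "Flu"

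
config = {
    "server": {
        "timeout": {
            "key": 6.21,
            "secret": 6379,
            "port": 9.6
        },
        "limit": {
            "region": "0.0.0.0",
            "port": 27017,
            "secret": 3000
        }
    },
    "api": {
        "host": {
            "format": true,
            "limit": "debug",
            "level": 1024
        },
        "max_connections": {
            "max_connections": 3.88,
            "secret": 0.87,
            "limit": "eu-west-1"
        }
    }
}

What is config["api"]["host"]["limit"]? "debug"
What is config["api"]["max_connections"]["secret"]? 0.87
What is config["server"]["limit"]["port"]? 27017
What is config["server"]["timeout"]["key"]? 6.21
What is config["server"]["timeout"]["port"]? 9.6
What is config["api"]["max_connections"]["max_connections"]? 3.88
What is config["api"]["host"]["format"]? True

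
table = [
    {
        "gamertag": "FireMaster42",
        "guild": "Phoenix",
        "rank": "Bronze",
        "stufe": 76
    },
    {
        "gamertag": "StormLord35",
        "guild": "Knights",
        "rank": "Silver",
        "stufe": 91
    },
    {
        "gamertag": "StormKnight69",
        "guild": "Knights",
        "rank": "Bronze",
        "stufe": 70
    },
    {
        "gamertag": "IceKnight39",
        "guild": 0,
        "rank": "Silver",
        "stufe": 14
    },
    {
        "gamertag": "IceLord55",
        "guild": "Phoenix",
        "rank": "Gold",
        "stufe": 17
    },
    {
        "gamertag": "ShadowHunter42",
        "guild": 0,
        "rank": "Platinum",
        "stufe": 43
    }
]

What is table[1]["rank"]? "Silver"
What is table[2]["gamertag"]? "StormKnight69"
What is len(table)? 6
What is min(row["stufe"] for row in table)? 14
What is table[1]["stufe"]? 91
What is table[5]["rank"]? "Platinum"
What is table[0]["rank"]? "Bronze"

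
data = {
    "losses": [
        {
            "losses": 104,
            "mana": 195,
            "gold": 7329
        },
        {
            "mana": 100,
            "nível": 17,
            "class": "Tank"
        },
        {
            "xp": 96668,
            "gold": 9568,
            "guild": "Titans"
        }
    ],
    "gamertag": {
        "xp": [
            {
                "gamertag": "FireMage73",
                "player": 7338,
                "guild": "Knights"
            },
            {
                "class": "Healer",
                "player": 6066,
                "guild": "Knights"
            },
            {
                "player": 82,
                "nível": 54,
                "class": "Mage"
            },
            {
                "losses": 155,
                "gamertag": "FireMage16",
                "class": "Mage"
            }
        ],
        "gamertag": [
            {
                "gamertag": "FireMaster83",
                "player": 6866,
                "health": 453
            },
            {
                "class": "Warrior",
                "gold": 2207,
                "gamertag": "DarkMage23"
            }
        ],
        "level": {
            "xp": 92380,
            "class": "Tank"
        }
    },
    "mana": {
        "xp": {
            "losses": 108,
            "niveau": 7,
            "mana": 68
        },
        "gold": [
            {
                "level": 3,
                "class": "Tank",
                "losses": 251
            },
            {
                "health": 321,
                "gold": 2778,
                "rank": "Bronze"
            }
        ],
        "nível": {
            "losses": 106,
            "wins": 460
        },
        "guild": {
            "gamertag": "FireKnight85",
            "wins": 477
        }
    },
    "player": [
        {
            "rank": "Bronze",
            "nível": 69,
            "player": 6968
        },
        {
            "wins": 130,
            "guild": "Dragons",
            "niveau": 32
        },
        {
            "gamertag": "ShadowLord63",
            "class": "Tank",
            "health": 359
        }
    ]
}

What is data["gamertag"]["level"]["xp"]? 92380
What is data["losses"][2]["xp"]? 96668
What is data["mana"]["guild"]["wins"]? 477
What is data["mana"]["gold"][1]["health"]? 321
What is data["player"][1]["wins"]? 130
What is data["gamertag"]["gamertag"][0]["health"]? 453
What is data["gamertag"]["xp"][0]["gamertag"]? "FireMage73"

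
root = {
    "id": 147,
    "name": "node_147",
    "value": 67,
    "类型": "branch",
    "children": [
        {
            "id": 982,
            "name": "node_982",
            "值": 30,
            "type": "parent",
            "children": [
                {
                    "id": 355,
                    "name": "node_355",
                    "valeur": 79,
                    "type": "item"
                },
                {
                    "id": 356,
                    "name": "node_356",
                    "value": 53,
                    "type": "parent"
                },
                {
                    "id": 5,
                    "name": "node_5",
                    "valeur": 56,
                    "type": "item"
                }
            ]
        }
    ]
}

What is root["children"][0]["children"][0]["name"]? "node_355"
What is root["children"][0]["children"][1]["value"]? 53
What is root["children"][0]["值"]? 30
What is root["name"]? "node_147"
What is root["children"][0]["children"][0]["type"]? "item"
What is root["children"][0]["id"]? 982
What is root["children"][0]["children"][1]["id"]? 356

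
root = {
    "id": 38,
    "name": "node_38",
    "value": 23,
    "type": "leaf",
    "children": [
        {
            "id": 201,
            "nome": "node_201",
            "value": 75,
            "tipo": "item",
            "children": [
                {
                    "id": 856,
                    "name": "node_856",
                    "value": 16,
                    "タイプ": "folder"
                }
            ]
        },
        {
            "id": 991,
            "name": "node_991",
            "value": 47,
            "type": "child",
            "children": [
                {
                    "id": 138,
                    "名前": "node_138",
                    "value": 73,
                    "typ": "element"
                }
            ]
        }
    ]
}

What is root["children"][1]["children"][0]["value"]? 73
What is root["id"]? 38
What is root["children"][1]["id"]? 991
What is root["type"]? "leaf"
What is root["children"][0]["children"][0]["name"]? "node_856"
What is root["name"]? "node_38"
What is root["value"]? 23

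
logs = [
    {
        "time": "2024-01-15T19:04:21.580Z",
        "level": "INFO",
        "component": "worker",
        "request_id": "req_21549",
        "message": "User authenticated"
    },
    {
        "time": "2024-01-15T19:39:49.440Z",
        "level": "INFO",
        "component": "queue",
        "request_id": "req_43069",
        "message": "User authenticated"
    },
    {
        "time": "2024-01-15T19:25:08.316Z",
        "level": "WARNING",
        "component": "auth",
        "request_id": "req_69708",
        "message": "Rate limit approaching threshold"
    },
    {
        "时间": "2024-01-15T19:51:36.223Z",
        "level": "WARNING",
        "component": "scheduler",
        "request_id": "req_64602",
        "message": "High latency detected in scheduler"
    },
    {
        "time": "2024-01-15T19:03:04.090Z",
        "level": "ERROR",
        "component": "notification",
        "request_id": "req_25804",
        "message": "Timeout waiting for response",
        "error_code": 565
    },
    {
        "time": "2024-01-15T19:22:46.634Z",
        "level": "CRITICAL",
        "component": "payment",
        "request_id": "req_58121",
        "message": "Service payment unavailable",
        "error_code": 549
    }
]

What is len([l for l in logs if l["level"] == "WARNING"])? 2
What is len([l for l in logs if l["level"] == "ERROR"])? 1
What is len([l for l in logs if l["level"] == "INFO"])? 2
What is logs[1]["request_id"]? "req_43069"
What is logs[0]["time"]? "2024-01-15T19:04:21.580Z"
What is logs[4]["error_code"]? 565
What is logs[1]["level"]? "INFO"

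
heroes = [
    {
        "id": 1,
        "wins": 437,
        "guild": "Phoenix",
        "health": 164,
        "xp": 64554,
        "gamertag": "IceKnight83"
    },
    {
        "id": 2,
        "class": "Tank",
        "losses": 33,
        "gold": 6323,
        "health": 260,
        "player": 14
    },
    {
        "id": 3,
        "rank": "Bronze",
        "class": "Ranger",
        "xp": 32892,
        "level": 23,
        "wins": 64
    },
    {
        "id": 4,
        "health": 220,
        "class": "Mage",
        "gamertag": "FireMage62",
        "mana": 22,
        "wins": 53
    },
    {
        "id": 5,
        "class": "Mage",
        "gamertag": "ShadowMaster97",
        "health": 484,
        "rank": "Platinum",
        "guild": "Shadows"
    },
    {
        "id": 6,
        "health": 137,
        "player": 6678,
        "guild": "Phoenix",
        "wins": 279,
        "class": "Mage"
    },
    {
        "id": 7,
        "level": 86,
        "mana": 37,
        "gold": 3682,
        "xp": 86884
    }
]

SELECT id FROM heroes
[1, 2, 3, 4, 5, 6, 7]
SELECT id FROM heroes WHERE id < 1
[]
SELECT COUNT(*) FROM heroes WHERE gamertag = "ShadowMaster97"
1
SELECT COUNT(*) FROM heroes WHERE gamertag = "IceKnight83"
1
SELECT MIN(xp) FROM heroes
32892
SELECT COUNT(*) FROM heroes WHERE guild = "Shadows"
1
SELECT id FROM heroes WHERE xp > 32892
[1, 7]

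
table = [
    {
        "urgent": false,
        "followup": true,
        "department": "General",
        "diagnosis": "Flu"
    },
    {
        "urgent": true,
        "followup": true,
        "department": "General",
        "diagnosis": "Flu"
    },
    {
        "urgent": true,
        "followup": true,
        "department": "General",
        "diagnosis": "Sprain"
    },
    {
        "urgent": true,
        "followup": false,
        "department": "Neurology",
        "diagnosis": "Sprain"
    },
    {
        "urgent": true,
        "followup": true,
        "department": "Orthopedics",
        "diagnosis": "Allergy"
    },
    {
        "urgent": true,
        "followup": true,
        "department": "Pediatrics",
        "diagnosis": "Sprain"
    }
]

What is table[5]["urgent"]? True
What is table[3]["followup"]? False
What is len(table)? 6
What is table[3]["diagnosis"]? "Sprain"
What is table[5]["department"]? "Pediatrics"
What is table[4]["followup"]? True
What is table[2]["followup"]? True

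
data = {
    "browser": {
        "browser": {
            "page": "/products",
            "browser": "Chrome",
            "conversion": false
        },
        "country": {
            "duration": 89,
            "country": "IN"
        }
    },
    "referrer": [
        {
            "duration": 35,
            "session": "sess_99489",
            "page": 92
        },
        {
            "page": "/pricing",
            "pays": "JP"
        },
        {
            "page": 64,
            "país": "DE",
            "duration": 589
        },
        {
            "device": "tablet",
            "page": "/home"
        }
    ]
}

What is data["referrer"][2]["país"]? "DE"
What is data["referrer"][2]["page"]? 64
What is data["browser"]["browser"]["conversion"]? False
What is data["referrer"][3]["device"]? "tablet"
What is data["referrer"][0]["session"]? "sess_99489"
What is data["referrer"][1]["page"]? "/pricing"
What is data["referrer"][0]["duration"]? 35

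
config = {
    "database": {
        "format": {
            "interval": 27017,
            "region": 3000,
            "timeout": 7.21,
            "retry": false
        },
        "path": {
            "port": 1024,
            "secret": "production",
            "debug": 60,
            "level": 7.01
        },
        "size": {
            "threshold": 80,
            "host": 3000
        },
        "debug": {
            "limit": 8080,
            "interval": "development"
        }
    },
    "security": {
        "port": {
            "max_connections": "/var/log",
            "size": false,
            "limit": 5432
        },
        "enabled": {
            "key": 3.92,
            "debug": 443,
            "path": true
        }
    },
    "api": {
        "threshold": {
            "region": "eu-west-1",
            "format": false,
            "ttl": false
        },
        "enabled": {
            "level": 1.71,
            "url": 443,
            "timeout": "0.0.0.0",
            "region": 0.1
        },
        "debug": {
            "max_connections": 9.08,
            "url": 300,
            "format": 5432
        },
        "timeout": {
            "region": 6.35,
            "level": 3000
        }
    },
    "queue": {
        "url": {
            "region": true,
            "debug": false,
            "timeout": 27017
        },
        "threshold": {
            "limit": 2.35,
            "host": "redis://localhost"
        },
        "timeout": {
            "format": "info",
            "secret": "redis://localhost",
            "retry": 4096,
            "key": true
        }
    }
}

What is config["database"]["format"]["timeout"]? 7.21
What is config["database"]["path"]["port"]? 1024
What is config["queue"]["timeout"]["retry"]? 4096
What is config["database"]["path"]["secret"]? "production"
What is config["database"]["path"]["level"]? 7.01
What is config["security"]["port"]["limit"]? 5432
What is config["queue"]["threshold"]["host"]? "redis://localhost"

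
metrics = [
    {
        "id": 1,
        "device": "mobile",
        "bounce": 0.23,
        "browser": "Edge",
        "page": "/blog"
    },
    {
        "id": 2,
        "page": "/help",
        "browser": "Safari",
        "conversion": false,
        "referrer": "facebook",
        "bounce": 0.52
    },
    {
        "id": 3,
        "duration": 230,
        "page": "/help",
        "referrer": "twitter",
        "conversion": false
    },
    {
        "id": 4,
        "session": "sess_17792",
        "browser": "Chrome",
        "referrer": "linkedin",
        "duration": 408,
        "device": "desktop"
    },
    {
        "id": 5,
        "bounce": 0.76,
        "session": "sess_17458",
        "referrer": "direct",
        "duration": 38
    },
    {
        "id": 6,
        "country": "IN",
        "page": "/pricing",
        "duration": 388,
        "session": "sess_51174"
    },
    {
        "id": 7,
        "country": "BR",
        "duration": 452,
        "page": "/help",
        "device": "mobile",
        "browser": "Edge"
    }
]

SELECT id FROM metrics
[1, 2, 3, 4, 5, 6, 7]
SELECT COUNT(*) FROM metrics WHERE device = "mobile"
2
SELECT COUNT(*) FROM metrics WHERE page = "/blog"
1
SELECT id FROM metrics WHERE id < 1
[]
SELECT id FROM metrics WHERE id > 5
[6, 7]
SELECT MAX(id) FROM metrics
7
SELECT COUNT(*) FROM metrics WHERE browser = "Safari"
1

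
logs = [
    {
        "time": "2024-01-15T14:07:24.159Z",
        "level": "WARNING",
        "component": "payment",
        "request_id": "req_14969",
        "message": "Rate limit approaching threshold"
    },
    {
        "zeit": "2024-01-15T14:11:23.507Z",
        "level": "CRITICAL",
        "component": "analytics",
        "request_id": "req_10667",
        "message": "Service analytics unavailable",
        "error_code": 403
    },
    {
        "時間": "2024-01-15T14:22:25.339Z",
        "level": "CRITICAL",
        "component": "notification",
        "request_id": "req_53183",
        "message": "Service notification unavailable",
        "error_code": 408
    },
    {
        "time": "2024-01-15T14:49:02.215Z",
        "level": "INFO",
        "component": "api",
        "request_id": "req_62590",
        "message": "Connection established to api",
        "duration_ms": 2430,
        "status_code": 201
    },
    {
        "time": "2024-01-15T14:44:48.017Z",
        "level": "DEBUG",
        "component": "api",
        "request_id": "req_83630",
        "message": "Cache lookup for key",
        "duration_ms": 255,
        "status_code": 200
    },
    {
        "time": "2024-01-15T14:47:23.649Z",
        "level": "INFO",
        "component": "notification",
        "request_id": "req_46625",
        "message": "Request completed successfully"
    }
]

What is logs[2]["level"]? "CRITICAL"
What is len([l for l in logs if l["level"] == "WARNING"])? 1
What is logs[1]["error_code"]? 403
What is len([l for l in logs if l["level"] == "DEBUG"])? 1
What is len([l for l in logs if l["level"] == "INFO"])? 2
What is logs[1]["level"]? "CRITICAL"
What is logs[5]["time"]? "2024-01-15T14:47:23.649Z"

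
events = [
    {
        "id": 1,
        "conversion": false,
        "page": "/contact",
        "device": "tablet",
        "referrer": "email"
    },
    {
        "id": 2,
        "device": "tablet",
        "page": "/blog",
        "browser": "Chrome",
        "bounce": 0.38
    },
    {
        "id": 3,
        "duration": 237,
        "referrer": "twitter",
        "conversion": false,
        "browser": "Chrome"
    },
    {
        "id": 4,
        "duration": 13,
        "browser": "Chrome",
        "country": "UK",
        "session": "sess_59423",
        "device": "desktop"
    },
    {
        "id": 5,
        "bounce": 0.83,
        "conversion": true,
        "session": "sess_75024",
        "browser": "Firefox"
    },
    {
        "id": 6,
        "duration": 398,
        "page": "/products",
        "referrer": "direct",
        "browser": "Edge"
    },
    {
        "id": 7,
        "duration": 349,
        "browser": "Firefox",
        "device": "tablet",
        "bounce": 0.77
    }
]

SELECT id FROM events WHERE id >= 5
[5, 6, 7]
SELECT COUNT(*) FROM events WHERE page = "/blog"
1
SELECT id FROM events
[1, 2, 3, 4, 5, 6, 7]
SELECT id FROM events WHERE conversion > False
[5]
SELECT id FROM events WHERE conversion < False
[]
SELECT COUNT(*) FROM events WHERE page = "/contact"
1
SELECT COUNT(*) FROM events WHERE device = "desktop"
1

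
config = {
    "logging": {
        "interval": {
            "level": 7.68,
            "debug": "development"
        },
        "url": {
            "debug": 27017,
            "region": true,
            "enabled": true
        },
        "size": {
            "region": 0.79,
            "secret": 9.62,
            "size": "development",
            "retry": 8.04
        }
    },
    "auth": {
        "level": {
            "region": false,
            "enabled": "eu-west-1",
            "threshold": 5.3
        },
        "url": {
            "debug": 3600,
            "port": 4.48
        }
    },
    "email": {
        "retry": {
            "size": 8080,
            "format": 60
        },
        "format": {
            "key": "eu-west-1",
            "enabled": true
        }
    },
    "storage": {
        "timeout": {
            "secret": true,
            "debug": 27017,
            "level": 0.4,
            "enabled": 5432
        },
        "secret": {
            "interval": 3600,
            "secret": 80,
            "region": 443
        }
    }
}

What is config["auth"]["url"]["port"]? 4.48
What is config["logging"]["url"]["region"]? True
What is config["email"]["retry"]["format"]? 60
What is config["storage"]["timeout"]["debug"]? 27017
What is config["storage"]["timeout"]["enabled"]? 5432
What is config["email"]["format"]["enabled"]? True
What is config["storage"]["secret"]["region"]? 443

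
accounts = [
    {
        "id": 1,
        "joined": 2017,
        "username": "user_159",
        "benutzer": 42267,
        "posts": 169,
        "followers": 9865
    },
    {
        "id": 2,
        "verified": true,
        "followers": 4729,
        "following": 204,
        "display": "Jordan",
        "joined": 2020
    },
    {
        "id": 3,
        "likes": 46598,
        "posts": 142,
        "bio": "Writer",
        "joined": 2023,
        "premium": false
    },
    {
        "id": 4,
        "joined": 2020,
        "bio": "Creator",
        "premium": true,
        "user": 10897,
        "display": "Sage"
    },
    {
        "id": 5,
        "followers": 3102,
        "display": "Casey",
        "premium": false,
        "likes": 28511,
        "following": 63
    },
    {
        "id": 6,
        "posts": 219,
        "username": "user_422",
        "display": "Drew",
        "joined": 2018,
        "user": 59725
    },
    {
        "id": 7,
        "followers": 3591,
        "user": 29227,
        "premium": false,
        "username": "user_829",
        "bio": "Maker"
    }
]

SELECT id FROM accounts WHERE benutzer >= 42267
[1]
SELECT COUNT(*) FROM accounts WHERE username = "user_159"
1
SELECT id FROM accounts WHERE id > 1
[2, 3, 4, 5, 6, 7]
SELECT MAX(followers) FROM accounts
9865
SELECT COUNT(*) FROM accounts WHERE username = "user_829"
1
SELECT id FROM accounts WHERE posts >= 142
[1, 3, 6]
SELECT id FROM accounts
[1, 2, 3, 4, 5, 6, 7]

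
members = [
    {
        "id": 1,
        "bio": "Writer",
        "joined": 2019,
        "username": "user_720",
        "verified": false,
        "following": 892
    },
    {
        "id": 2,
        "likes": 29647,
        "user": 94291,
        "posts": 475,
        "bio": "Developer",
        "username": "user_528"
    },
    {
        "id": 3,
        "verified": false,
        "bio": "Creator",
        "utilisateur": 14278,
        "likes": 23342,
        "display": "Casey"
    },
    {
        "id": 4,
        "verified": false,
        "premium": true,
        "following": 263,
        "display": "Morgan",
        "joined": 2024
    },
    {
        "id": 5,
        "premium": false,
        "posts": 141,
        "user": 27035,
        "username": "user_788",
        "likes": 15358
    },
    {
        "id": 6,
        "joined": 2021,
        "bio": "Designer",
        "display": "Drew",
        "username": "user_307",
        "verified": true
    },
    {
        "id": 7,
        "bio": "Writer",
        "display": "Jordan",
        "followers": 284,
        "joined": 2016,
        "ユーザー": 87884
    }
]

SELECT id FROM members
[1, 2, 3, 4, 5, 6, 7]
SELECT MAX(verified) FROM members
True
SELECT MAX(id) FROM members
7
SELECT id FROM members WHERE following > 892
[]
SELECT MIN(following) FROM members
263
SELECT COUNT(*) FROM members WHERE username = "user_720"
1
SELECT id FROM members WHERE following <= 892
[1, 4]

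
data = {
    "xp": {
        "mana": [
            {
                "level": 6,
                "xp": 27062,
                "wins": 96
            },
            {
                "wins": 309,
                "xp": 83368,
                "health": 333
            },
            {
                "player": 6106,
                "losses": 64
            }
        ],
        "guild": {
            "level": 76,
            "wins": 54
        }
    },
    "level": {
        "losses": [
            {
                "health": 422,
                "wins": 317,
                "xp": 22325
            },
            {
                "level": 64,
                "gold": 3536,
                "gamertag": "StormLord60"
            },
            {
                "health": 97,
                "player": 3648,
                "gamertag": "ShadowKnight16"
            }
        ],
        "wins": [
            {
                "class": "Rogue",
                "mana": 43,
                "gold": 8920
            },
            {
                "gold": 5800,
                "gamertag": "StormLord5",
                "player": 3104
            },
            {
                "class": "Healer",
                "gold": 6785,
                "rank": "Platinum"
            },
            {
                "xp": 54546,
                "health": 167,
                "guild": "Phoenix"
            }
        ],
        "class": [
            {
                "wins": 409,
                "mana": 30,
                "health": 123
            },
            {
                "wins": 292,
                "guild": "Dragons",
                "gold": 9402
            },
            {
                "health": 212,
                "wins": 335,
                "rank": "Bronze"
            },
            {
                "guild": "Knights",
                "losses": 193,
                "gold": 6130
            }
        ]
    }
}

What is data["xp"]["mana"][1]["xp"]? 83368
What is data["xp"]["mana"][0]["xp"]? 27062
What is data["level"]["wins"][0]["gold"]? 8920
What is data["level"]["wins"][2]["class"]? "Healer"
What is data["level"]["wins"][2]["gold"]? 6785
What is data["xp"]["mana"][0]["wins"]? 96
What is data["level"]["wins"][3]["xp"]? 54546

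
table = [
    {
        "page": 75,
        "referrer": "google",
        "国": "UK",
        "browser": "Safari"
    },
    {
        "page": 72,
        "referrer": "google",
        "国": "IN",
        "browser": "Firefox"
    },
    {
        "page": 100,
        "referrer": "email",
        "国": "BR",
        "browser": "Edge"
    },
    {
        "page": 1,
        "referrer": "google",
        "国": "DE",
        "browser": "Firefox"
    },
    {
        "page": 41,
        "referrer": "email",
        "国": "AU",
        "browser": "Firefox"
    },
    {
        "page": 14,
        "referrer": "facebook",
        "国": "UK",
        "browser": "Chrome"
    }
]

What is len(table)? 6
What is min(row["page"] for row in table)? 1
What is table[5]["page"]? 14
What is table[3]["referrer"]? "google"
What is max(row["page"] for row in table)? 100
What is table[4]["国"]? "AU"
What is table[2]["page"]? 100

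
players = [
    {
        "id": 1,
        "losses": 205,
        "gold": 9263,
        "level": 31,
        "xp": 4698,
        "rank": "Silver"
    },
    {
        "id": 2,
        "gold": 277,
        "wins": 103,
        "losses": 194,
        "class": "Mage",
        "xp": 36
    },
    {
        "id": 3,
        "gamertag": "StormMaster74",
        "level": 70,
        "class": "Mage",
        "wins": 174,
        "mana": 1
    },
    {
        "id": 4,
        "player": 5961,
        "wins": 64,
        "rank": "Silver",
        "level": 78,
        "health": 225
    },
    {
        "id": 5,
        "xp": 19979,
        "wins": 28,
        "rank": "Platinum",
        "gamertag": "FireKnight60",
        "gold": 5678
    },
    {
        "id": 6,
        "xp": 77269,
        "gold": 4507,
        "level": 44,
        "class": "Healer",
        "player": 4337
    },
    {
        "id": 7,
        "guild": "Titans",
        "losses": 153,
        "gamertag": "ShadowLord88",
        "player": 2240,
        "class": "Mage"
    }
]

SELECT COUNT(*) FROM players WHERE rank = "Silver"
2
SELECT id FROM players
[1, 2, 3, 4, 5, 6, 7]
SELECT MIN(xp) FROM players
36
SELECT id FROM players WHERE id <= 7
[1, 2, 3, 4, 5, 6, 7]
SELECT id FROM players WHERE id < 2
[1]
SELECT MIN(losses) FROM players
153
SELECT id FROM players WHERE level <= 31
[1]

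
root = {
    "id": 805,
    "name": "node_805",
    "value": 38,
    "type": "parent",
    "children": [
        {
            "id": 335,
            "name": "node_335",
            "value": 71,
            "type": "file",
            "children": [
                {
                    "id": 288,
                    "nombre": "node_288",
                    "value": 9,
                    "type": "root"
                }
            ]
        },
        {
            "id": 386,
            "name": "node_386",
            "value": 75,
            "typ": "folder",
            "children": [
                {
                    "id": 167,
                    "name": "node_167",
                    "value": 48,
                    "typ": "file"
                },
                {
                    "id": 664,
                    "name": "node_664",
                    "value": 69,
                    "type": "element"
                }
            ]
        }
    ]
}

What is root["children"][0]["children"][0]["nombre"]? "node_288"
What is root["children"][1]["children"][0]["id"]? 167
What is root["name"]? "node_805"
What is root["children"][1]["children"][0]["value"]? 48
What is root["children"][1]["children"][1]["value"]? 69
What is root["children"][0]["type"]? "file"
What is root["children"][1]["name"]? "node_386"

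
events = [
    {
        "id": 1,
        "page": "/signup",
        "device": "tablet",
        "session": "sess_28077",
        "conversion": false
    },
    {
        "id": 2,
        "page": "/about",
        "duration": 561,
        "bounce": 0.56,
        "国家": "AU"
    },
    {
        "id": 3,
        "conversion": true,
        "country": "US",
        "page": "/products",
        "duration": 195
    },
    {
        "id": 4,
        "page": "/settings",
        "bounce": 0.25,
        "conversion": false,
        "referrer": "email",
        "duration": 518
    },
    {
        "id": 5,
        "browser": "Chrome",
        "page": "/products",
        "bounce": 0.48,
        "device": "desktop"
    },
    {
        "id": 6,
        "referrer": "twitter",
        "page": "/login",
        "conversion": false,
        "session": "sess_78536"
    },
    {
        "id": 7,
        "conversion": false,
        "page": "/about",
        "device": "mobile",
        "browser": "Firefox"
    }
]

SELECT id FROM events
[1, 2, 3, 4, 5, 6, 7]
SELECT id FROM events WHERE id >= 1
[1, 2, 3, 4, 5, 6, 7]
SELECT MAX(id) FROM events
7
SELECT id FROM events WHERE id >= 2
[2, 3, 4, 5, 6, 7]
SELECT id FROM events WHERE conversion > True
[]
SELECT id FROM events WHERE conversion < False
[]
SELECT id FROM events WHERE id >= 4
[4, 5, 6, 7]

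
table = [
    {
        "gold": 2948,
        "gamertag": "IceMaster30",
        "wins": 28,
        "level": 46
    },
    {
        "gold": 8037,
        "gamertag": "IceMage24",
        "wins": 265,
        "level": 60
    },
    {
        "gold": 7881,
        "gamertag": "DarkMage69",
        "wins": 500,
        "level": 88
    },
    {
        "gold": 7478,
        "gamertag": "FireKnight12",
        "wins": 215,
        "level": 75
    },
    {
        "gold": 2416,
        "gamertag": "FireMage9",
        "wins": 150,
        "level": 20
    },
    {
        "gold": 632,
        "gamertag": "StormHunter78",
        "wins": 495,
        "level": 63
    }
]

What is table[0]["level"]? 46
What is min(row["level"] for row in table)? 20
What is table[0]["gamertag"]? "IceMaster30"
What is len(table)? 6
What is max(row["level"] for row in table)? 88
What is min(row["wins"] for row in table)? 28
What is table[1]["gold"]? 8037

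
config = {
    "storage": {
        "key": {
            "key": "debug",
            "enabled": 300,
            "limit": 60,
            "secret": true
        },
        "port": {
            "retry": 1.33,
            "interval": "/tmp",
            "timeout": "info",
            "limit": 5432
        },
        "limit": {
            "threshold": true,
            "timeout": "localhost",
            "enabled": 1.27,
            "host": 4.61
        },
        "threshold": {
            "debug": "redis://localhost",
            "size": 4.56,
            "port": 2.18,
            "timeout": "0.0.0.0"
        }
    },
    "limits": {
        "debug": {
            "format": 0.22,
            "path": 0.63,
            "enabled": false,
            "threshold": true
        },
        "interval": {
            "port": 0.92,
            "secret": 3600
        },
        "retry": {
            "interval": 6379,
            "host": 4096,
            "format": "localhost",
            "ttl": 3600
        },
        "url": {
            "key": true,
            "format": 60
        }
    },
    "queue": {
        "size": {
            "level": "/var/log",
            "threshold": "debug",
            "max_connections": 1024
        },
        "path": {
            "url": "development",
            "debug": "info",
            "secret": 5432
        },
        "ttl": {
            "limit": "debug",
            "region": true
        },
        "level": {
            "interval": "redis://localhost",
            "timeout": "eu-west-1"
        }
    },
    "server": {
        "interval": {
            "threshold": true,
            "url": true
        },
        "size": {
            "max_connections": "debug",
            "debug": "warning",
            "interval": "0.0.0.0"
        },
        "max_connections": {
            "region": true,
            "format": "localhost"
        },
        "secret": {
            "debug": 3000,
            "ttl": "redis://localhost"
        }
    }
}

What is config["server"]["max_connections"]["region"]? True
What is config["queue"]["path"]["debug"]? "info"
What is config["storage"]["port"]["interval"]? "/tmp"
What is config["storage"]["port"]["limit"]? 5432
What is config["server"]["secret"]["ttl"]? "redis://localhost"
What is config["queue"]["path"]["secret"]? 5432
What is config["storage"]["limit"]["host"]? 4.61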